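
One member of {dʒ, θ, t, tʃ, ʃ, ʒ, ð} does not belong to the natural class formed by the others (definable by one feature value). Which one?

/tʃ, θ, ʃ, dʒ, ʒ, ð/ are all [+distributed], but /t/ (voiceless alveolar stop) is [−distributed]. No other single segment can be removed to leave a set sharing one feature value that the removed segment lacks, so /t/ is the odd one out.

t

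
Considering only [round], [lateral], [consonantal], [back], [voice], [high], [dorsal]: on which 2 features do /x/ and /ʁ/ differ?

The two segments share [-round], [-lateral], [+consonantal], [+back], [+dorsal]. The only features from the list on which they differ: /x/ is [-voice] while /ʁ/ is [+voice]; /x/ is [+high] while /ʁ/ is [-high].

[voice], [high]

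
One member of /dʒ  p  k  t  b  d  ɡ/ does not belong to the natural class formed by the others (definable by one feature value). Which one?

dʒ

/p, ɡ, t, d, b, k/ are all [-delayed release], but /dʒ/ (voiced postalveolar affricate) is [+delayed release]. No other single segment can be removed to leave a set sharing one feature value that the removed segment lacks, so /dʒ/ is the odd one out.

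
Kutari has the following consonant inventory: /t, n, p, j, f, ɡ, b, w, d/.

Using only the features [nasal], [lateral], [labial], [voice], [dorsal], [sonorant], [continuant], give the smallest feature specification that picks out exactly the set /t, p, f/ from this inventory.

/t, p, f/ are exactly the [-voice] segments in the inventory, so a single feature suffices.

[-voice]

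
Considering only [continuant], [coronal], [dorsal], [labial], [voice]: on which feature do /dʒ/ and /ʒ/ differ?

The two segments share [+coronal], [−dorsal], [−labial], [+voice]. The only feature from the list on which they differ: /dʒ/ is [−continuant] while /ʒ/ is [+continuant].

[continuant]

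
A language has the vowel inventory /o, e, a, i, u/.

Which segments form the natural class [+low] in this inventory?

The [+low] segments here are /a/; the remaining /o, e, i, u/ are [-low].

a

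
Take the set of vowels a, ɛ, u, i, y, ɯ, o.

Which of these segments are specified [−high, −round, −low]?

ɛ

Eliminate segments failing any feature: /a/ is [+low]; /u, i, y, ɯ/ are [+high]; /o/ is [+round]. The remaining /ɛ/ satisfy [−high], [−round], [−low].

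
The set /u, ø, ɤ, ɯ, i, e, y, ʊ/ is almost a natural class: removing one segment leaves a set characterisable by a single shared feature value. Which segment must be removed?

The remaining segments after removing /ʊ/ share [+tense]; /ʊ/ (high back rounded lax vowel) is [−tense]. For every other candidate removal, the leftover set fails to share any single feature value that the removed segment lacks.

ʊ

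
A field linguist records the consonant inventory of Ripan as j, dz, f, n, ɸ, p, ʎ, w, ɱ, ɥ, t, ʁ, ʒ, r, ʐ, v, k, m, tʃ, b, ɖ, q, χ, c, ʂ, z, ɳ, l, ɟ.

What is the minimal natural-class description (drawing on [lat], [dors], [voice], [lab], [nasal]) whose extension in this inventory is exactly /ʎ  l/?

/ʎ, l/ are exactly the [+lateral] segments in the inventory, so a single feature suffices.

[+lat]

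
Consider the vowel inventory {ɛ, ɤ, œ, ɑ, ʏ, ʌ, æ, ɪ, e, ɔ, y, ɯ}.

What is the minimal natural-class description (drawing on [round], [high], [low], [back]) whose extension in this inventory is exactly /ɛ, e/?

The class [-high], [-low], [-back], [-round] has exactly /ɛ, e/ as its extension in this inventory. No smaller conjunction from the listed features achieves this: [-low, -back, -round] alone would also admit /ɪ/; [-high, -back, -round] alone would also admit /æ/; [-high, -low, -round] alone would also admit /ɤ, ʌ/; [-high, -low, -back] alone would also admit /œ/; and checking the remaining three-feature bundles turns up none with this extension.

[-high, -low, -back, -round]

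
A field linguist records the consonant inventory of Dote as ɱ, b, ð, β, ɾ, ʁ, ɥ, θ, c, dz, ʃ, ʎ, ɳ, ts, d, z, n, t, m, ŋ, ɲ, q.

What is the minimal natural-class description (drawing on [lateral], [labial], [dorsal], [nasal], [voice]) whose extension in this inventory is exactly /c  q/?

/c, q/ are all [-voice], [+dorsal], and no other segment in the inventory matches both values. Dropping any one of them over-generates: [+dorsal] alone would also admit /ʁ, ɥ, ʎ, ŋ, …/; [-voice] alone would also admit /θ, ʃ, ts, t/. No other single listed feature picks out exactly this set either, so fewer than two features will not do.

[-voice, +dorsal]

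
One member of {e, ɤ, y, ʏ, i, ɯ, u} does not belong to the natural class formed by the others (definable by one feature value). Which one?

/e, u, y, ɯ, ɤ, i/ are all [+tense], but /ʏ/ (high front rounded lax vowel) is [-tense]. No other single segment can be removed to leave a set sharing one feature value that the removed segment lacks, so /ʏ/ is the odd one out.

ʏ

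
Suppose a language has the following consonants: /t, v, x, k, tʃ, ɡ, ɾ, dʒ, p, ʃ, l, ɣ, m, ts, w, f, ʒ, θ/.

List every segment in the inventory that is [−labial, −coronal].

Eliminate segments failing any feature: /t, tʃ, ɾ, dʒ, ʃ, l, ts, ʒ, θ/ are [+coronal]; /v, p, m, w, f/ are [+labial]. The remaining /x, k, ɡ, ɣ/ satisfy [−labial], [−coronal].

x, k, ɡ, ɣ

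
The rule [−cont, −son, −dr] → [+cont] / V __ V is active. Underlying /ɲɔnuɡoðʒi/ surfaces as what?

[ɲɔnuɣoðʒi]

The only segment in the rule's environment that also matches [−cont, −son, −dr] is /ɡ/. Applying [+continuant] turns the voiced velar stop into /ɣ/ (voiced velar fricative), giving [ɲɔnuɣoðʒi].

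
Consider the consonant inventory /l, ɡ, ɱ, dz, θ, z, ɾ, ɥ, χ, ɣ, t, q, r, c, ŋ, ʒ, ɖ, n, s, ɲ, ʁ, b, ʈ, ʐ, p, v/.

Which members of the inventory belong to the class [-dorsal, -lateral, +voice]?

ɱ, dz, z, ɾ, r, ʒ, ɖ, n, b, ʐ, v

The [-dorsal] segments are /l, ɱ, dz, θ, z, ɾ, t, r, ʒ, ɖ, n, s, b, ʈ, ʐ, p, v/.
Of those, [-lateral] gives /ɱ, dz, θ, z, ɾ, t, r, ʒ, ɖ, n, s, b, ʈ, ʐ, p, v/.
Intersecting with [+voice] leaves /ɱ, dz, z, ɾ, r, ʒ, ɖ, n, b, ʐ, v/.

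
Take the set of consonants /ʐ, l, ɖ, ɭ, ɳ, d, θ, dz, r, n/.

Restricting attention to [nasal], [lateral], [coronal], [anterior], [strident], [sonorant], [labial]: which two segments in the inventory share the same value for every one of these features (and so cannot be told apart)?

θ, d

Both /θ/ and /d/ are [−nasal], [−lateral], [+coronal], [+anterior], [−strident], [−sonorant], [−labial]. Since the list omits [voice], [continuant] and [distributed] — which do distinguish the voiceless dental fricative from the voiced alveolar stop — this pair collapses; all other pairs remain distinct.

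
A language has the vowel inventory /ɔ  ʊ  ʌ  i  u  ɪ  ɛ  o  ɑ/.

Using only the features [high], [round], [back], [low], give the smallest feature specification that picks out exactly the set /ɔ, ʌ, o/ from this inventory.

Every target segment is [-high], [-low], [+back]; each remaining inventory member fails at least one of these. Each conjunct is needed — [-low, +back] alone would also admit /ʊ, u/; [-high, +back] alone would also admit /ɑ/; [-high, -low] alone would also admit /ɛ/ — and no other combination of two listed features has exactly this extension, so three is the minimum.

[-high, -low, +back]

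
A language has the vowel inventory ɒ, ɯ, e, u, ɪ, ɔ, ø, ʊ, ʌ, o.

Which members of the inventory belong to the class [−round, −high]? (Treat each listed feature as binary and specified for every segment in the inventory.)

First, the [−round] segments are /ɯ, e, ɪ, ʌ/.
Then [−high] leaves /e, ʌ/.

e, ʌ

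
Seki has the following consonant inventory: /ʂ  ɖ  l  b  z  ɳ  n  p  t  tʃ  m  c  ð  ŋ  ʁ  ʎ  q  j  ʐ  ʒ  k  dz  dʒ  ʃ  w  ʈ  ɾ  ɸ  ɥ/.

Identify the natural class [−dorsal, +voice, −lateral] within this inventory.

ɖ, b, z, ɳ, n, m, ð, ʐ, ʒ, dz, dʒ, ɾ

Eliminate segments failing any feature: /ʂ, p, t, tʃ, ʃ, ʈ, ɸ/ are [−voice]; /l/ is [+lateral]; /c, ŋ, ʁ, ʎ, q, j, k, w, ɥ/ are [+dorsal]. The remaining /ɖ, b, z, ɳ, n, m, ð, ʐ, ʒ, dz, dʒ, ɾ/ satisfy [−dorsal], [+voice], [−lateral].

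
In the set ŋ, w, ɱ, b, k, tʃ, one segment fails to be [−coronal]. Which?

/b, w, ŋ, ɱ, k/ are all [−coronal]; /tʃ/ (voiceless postalveolar affricate) is [+coronal].

tʃ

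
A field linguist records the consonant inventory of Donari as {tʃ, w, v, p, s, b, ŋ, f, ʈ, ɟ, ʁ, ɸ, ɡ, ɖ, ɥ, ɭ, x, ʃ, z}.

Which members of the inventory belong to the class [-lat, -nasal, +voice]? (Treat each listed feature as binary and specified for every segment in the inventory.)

Among the inventory, the [-lateral] segments are /tʃ, w, v, p, s, b, ŋ, f, ʈ, ɟ, ʁ, ɸ, ɡ, ɖ, ɥ, x, ʃ, z/.
Then [-nasal] gives /tʃ, w, v, p, s, b, f, ʈ, ɟ, ʁ, ɸ, ɡ, ɖ, ɥ, x, ʃ, z/.
Then [+voice] leaves /w, v, b, ɟ, ʁ, ɡ, ɖ, ɥ, z/.

w, v, b, ɟ, ʁ, ɡ, ɖ, ɥ, z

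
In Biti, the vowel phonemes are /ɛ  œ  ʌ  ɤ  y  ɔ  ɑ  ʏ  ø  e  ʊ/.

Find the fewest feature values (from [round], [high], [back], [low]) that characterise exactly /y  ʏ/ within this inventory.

The class [+high], [−back] has exactly /y, ʏ/ as its extension in this inventory. No smaller conjunction from the listed features achieves this: [−back] alone would also admit /ɛ, œ, ø, e/; [+high] alone would also admit /ʊ/; and checking the remaining single features turns up none with this extension.

[+high, −back]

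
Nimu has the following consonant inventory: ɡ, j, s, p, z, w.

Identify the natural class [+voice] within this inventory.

ɡ, j, z, w

The feature [voice] marks segments produced with vocal-fold vibration. In this inventory /ɡ, j, z, w/ have that property, so they are [+voice]; /s, p/ are [−voice].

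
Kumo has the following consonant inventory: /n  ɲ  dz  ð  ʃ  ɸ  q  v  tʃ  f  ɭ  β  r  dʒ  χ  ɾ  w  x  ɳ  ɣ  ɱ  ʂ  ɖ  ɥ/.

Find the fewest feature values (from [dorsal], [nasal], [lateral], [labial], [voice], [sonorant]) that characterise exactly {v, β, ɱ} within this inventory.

Every target segment is [+voice], [+labial], [−dorsal]; each remaining inventory member fails at least one of these. Each conjunct is needed — [+labial, −dorsal] alone would also admit /ɸ, f/; [+voice, −dorsal] alone would also admit /n, dz, ð, ɭ, …/; [+voice, +labial] alone would also admit /w, ɥ/ — and no other combination of two listed features has exactly this extension, so three is the minimum.

[+voice, +labial, −dorsal]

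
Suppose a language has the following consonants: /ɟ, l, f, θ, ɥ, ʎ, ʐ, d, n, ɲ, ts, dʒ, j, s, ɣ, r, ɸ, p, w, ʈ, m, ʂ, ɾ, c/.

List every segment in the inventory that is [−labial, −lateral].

Eliminate segments failing any feature: /l, ʎ/ are [+lateral]; /f, ɥ, ɸ, p, w, m/ are [+labial]. The remaining /ɟ, θ, ʐ, d, n, ɲ, ts, dʒ, j, s, ɣ, r, ʈ, ʂ, ɾ, c/ satisfy [−labial], [−lateral].

ɟ, θ, ʐ, d, n, ɲ, ts, dʒ, j, s, ɣ, r, ʈ, ʂ, ɾ, c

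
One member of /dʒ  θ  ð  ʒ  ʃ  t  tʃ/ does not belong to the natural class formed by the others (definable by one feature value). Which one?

The remaining segments after removing /t/ share [+distributed]; /t/ (voiceless alveolar stop) is [−distributed]. For every other candidate removal, the leftover set fails to share any single feature value that the removed segment lacks.

t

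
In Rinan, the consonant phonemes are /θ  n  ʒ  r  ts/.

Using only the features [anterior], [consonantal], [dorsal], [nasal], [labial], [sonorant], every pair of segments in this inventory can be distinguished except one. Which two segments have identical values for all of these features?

θ, ts

Both /θ/ and /ts/ are [+anterior], [+consonantal], [−dorsal], [−nasal], [−labial], [−sonorant]. Since the list omits [continuant], [strident] and [distributed] — which do distinguish the voiceless dental fricative from the voiceless alveolar affricate — this pair collapses; all other pairs remain distinct.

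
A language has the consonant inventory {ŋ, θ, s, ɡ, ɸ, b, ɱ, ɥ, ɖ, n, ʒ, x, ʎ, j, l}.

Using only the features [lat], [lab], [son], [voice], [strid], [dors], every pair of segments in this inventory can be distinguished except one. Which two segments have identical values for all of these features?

j, ŋ

On the given features, /j/ and /ŋ/ have an identical profile: [−lateral], [−labial], [+sonorant], [+voice], [−strident], [+dorsal]. No other two segments in the inventory coincide on all 6 features. (They do differ in [nasal], [continuant] and [back], which are not among the given features.)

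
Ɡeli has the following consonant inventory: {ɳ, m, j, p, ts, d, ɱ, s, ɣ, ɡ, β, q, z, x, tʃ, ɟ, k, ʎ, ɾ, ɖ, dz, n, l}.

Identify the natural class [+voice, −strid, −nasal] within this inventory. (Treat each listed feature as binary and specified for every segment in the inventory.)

Checking each segment against [+voice], [−strident], [−nasal]: /j/ (palatal glide), /d/ (voiced alveolar stop), /ɣ/ (voiced velar fricative), /ɡ/ (voiced velar stop), /β/ (voiced bilabial fricative), /ɟ/ (voiced palatal stop), among others, satisfy every feature; every other segment in the inventory fails at least one.

j, d, ɣ, ɡ, β, ɟ, ʎ, ɾ, ɖ, l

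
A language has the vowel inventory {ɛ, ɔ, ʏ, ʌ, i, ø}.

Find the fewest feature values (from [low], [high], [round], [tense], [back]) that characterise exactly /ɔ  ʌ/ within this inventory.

[+back]

/ɔ, ʌ/ are exactly the [+back] segments in the inventory, so a single feature suffices.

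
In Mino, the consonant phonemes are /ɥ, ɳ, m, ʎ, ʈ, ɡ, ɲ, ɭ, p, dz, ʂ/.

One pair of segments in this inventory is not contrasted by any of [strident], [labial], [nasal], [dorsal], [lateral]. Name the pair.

dz, ʂ

Both /dz/ and /ʂ/ are [+strident], [-labial], [-nasal], [-dorsal], [-lateral]. Since the list omits [voice], [continuant] and [anterior] — which do distinguish the voiced alveolar affricate from the voiceless retroflex fricative — this pair collapses; all other pairs remain distinct.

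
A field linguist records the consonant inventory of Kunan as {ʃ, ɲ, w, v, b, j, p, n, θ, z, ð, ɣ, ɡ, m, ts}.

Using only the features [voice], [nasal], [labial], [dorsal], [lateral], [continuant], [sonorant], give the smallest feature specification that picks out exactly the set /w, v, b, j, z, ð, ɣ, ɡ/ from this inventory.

[+voice, -nasal]

/w, v, b, j, z, ð, ɣ, ɡ/ are all [+voice], [-nasal], and no other segment in the inventory matches both values. Dropping any one of them over-generates: [-nasal] alone would also admit /ʃ, p, θ, ts/; [+voice] alone would also admit /ɲ, n, m/. No other single listed feature picks out exactly this set either, so fewer than two features will not do.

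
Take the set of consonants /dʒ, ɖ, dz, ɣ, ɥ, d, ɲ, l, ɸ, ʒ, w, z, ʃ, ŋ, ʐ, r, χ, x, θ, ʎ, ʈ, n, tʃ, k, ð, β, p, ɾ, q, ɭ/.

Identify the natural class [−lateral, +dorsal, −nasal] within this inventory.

ɣ, ɥ, w, χ, x, k, q

Checking each segment against [−lateral], [+dorsal], [−nasal]: /ɣ/ (voiced velar fricative), /ɥ/ (labial-palatal glide), /w/ (labial-velar glide), /χ/ (voiceless uvular fricative), /x/ (voiceless velar fricative), /k/ (voiceless velar stop), among others, satisfy every feature; every other segment in the inventory fails at least one.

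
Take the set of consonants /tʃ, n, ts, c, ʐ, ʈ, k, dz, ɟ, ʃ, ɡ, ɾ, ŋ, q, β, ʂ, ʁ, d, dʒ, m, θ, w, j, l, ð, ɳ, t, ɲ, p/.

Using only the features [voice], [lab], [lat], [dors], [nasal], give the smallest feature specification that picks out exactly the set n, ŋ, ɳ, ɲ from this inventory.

[+nasal, -lab]

The class [+nasal], [-labial] has exactly /n, ŋ, ɳ, ɲ/ as its extension in this inventory. No smaller conjunction from the listed features achieves this: [-labial] alone would also admit /tʃ, ts, c, ʐ, …/; [+nasal] alone would also admit /m/; and checking the remaining single features turns up none with this extension.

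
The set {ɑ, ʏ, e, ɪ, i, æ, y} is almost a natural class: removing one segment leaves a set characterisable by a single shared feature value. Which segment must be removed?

ɑ

[back] groups all but one: /ʏ, æ, i, ɪ, y, e/ share [-back] while /ɑ/ (low back unrounded vowel) alone is [+back]. Removing any other segment would not leave a single-feature class that excludes it.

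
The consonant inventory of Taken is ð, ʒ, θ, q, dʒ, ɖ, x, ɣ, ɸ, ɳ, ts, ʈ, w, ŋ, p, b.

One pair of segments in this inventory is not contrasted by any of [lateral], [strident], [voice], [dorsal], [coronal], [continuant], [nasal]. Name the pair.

w, ɣ

/w/ (labial-velar glide) and /ɣ/ (voiced velar fricative) are both [-lateral], [-strident], [+voice], [+dorsal], [-coronal], [+continuant], [-nasal], so none of the listed features separates them. (They do differ in [sonorant], [labial] and [round], which are not among the given features.) Every other pair in the inventory differs on at least one listed feature.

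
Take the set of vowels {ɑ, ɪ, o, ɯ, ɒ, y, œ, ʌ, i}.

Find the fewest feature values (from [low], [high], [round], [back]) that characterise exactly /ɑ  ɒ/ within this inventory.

Every target segment is [+low] and no other inventory member is, so one feature is enough.

[+low]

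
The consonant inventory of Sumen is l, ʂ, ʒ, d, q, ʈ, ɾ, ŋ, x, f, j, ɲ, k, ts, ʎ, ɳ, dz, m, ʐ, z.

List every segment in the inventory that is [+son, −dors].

l, ɾ, ɳ, m

Eliminate segments failing any feature: /ʂ, ʒ, d, q, ʈ, x, f, k, ts, dz, ʐ, z/ are [−sonorant]; /ŋ, j, ɲ, ʎ/ are [+dorsal]. The remaining /l, ɾ, ɳ, m/ satisfy [+sonorant], [−dorsal].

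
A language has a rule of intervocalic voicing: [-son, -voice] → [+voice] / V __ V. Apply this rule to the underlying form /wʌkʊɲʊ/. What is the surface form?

[wʌɡʊɲʊ]

Only /k/ occurs between two vowels (/ʌ/ __ /ʊ/) and matches the structural description. It is a voiceless velar stop, so [-son, -voice] holds; changing it to [+voice] with all other features held fixed yields /ɡ/ (voiced velar stop). No other segment meets both the structural description and the environment, so the output is [wʌɡʊɲʊ].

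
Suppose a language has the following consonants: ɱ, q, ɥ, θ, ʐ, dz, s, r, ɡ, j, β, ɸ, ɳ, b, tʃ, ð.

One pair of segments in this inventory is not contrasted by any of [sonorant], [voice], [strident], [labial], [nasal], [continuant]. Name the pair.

j, r

Both /j/ and /r/ are [+sonorant], [+voice], [-strident], [-labial], [-nasal], [+continuant]. Since the list omits [dorsal] — which does distinguish the palatal glide from the alveolar trill — this pair collapses; all other pairs remain distinct.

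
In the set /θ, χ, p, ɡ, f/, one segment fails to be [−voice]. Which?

ɡ

/ɡ/ is the voiced velar stop, which is [+voice]; the rest — /f, θ, p, χ/ — are [−voice].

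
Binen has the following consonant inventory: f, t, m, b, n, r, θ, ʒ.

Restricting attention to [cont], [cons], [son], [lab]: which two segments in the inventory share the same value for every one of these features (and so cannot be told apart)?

Both /θ/ and /ʒ/ are [+continuant], [+consonantal], [−sonorant], [−labial]. Since the list omits [voice], [strident] and [anterior] — which do distinguish the voiceless dental fricative from the voiced postalveolar fricative — this pair collapses; all other pairs remain distinct.

θ, ʒ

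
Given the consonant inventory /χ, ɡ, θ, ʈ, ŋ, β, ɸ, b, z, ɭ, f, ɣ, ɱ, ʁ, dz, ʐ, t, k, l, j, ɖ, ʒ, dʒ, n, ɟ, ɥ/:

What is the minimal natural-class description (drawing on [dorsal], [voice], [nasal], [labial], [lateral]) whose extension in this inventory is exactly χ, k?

[−voice, +dorsal]

/χ, k/ are all [−voice], [+dorsal], and no other segment in the inventory matches both values. Dropping any one of them over-generates: [+dorsal] alone would also admit /ɡ, ŋ, ɣ, ʁ, …/; [−voice] alone would also admit /θ, ʈ, ɸ, f, …/. No other single listed feature picks out exactly this set either, so fewer than two features will not do.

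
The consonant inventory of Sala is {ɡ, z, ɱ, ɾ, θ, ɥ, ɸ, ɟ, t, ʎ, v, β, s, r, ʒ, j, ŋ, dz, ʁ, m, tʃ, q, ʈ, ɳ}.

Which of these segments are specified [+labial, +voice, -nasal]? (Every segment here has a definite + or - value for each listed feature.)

Checking each segment against [+labial], [+voice], [-nasal]: /ɥ/ (labial-palatal glide), /v/ (voiced labiodental fricative), /β/ (voiced bilabial fricative) satisfy every feature; every other segment in the inventory fails at least one.

ɥ, v, β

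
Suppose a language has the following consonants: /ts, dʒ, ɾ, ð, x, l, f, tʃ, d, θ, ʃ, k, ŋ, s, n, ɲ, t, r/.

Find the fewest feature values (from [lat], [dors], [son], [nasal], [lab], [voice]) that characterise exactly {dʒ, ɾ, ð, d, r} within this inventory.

/dʒ, ɾ, ð, d, r/ are all [+voice], [−nasal], [−lateral], and no other segment in the inventory matches all three values. Dropping any one of them over-generates: [−nasal, −lateral] alone would also admit /ts, x, f, tʃ, …/; [+voice, −lateral] alone would also admit /ŋ, n, ɲ/; [+voice, −nasal] alone would also admit /l/. No other combination of two listed features picks out exactly this set either, so fewer than three features will not do.

[+voice, −nasal, −lat]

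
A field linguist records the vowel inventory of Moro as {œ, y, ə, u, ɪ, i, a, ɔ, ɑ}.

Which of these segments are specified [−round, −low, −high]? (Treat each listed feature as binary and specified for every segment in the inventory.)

ə

The [−round] segments are /ə, ɪ, i, a, ɑ/.
Then [−low] gives /ə, ɪ, i/.
Within that set, [−high] leaves /ə/.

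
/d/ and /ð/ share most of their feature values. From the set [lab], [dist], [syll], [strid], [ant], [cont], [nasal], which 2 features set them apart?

[continuant], [distributed]

/d/ is the voiced alveolar stop and /ð/ is the voiced dental fricative. Both are [−labial], [−syllabic], [−strident], [+anterior], [−nasal]. /d/ is [−continuant] while /ð/ is [+continuant]; /d/ is [−distributed] while /ð/ is [+distributed], so the distinguishing features are [continuant], [distributed].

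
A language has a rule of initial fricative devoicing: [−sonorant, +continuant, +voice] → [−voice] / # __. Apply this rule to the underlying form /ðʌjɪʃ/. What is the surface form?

/ð/ satisfies [−sonorant, +continuant, +voice] and sits in # __. The [−voice] counterpart of the voiced dental fricative is /θ/. Other segments in /ðʌjɪʃ/ either fail the structural description or are not in the environment, so the surface form is [θʌjɪʃ].

[θʌjɪʃ]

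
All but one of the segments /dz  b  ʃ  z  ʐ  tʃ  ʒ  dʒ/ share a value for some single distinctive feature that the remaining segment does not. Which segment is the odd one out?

The remaining segments after removing /b/ share [+strident]; /b/ (voiced bilabial stop) is [-strident]. For every other candidate removal, the leftover set fails to share any single feature value that the removed segment lacks.

b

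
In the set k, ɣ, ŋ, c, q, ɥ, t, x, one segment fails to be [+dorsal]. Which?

t

/ŋ, q, ɥ, x, k, c, ɣ/ are all [+dorsal]; /t/ (voiceless alveolar stop) is [−dorsal].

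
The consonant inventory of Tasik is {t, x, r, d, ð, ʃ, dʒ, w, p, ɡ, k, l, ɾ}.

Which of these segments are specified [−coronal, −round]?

The [−coronal] segments are /x, w, p, ɡ, k/.
Then [−round] leaves /x, p, ɡ, k/.

x, p, ɡ, k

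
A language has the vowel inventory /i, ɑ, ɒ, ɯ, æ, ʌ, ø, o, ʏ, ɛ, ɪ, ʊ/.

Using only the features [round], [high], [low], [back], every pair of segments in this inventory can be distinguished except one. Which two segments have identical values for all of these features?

/ɪ/ (high front unrounded lax vowel) and /i/ (high front unrounded tense vowel) are both [−round], [+high], [−low], [−back], so none of the listed features separates them. (They do differ in [tense], which is not among the given features.) Every other pair in the inventory differs on at least one listed feature.

ɪ, i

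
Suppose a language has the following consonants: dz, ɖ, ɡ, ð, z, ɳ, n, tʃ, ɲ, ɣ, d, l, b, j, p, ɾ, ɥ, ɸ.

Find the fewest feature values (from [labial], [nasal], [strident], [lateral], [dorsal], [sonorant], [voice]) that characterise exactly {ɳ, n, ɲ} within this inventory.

[+nasal]

/ɳ, n, ɲ/ are exactly the [+nasal] segments in the inventory, so a single feature suffices.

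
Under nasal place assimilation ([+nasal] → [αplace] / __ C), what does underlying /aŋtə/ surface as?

The only nasal preceding a consonant is /ŋ/ before /t/. /t/ is [+coronal], so /ŋ/ → /n/, giving [antə].

[antə]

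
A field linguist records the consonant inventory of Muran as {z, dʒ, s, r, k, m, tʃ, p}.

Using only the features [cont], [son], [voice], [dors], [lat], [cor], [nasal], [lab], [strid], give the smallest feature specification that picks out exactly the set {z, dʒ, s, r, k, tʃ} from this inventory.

[−lab]

The target set is precisely the extension of [−labial] in this inventory.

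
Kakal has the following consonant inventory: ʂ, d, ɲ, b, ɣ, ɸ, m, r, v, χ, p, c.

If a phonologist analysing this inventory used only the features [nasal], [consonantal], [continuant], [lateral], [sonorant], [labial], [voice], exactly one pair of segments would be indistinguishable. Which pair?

χ, ʂ

/χ/ (voiceless uvular fricative) and /ʂ/ (voiceless retroflex fricative) are both [-nasal], [+consonantal], [+continuant], [-lateral], [-sonorant], [-labial], [-voice], so none of the listed features separates them. (They do differ in [coronal] and [dorsal], which are not among the given features.) Every other pair in the inventory differs on at least one listed feature.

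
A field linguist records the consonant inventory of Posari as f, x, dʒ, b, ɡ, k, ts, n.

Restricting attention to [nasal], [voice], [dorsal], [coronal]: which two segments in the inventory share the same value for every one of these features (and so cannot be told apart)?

x, k

/x/ (voiceless velar fricative) and /k/ (voiceless velar stop) are both [−nasal], [−voice], [+dorsal], [−coronal], so none of the listed features separates them. (They do differ in [continuant], which is not among the given features.) Every other pair in the inventory differs on at least one listed feature.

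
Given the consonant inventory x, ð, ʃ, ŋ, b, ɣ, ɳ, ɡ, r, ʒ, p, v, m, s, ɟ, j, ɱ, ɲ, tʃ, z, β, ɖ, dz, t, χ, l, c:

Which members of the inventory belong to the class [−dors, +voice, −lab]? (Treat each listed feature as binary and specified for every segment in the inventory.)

ð, ɳ, r, ʒ, z, ɖ, dz, l

Eliminate segments failing any feature: /x, ŋ, ɣ, ɡ, ɟ, j, ɲ, χ, c/ are [+dorsal]; /ʃ, p, s, tʃ, t/ are [−voice]; /b, v, m, ɱ, β/ are [+labial]. The remaining /ð, ɳ, r, ʒ, z, ɖ, dz, l/ satisfy [−dorsal], [+voice], [−labial].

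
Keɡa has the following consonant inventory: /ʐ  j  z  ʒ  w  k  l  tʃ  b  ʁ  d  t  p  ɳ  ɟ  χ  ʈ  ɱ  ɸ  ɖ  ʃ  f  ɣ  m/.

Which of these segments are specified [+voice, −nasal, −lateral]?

The [+voice] segments are /ʐ, j, z, ʒ, w, l, b, ʁ, d, ɳ, ɟ, ɱ, ɖ, ɣ, m/.
Intersecting with [−nasal] gives /ʐ, j, z, ʒ, w, l, b, ʁ, d, ɟ, ɖ, ɣ/.
Within that set, [−lateral] leaves /ʐ, j, z, ʒ, w, b, ʁ, d, ɟ, ɖ, ɣ/.

ʐ, j, z, ʒ, w, b, ʁ, d, ɟ, ɖ, ɣ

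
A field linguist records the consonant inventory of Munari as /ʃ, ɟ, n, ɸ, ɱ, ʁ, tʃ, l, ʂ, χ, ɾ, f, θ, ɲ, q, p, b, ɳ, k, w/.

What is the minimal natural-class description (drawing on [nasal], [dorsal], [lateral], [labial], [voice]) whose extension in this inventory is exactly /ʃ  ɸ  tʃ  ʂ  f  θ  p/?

Every target segment is [−voice], [−dorsal]; each remaining inventory member fails at least one of these. Each conjunct is needed — [−dorsal] alone would also admit /n, ɱ, l, ɾ, …/; [−voice] alone would also admit /χ, q, k/ — and no other single listed feature has exactly this extension, so two is the minimum.

[−voice, −dorsal]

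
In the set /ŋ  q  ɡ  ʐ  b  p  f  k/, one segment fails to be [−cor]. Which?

ʐ

/ʐ/ is the voiced retroflex fricative, which is [+coronal]; the rest — /ɡ, ŋ, b, q, k, p, f/ — are [−coronal].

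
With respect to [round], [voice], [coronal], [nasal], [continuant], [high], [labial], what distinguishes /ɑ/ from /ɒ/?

The two segments share [+voice], [−coronal], [−nasal], [+continuant], [−high]. The only features from the list on which they differ: /ɑ/ is [−labial] while /ɒ/ is [+labial]; /ɑ/ is [−round] while /ɒ/ is [+round].

[labial], [round]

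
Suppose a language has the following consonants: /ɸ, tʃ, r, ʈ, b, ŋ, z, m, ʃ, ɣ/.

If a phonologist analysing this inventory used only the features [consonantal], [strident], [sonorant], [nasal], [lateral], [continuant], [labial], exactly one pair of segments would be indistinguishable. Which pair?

On the given features, /ʃ/ and /z/ have an identical profile: [+consonantal], [+strident], [-sonorant], [-nasal], [-lateral], [+continuant], [-labial]. No other two segments in the inventory coincide on all 7 features. (They do differ in [voice], [anterior] and [distributed], which are not among the given features.)

ʃ, z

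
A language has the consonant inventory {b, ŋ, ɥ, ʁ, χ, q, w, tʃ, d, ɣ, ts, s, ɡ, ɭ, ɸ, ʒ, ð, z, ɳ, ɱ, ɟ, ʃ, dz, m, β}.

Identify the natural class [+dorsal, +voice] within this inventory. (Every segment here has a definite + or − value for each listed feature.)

Eliminate segments failing any feature: /b, tʃ, d, ts, s, ɭ, ɸ, ʒ, ð, z, ɳ, ɱ, ʃ, dz, m, β/ are [−dorsal]; /χ, q/ are [−voice]. The remaining /ŋ, ɥ, ʁ, w, ɣ, ɡ, ɟ/ satisfy [+dorsal], [+voice].

ŋ, ɥ, ʁ, w, ɣ, ɡ, ɟ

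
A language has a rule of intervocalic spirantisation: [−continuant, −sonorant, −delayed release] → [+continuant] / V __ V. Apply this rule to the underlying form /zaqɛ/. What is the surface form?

[zaχɛ]

The only segment in the rule's environment that also matches [−continuant, −sonorant, −delayed release] is /q/. Applying [+continuant] turns the voiceless uvular stop into /χ/ (voiceless uvular fricative), giving [zaχɛ].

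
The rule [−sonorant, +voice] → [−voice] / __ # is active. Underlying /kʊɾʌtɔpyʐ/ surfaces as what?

Only the final segment /ʐ/ is both word-final and matches the structural description. It is a voiced retroflex fricative, so [−sonorant, +voice] holds; changing it to [−voice] with all other features held fixed yields /ʂ/ (voiceless retroflex fricative). No other segment meets both the structural description and the environment, so the output is [kʊɾʌtɔpyʂ].

[kʊɾʌtɔpyʂ]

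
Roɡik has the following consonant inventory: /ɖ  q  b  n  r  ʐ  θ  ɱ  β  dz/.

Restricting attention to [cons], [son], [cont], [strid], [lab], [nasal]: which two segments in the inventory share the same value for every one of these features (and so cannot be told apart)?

q, ɖ

On the given features, /q/ and /ɖ/ have an identical profile: [+consonantal], [−sonorant], [−continuant], [−strident], [−labial], [−nasal]. No other two segments in the inventory coincide on all 6 features. (They do differ in [voice], [coronal] and [dorsal], which are not among the given features.)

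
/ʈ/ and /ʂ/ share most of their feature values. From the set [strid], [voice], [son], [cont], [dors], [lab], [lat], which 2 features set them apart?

The two segments share [−voice], [−sonorant], [−dorsal], [−labial], [−lateral]. The only features from the list on which they differ: /ʈ/ is [−continuant] while /ʂ/ is [+continuant]; /ʈ/ is [−strident] while /ʂ/ is [+strident].

[continuant], [strident]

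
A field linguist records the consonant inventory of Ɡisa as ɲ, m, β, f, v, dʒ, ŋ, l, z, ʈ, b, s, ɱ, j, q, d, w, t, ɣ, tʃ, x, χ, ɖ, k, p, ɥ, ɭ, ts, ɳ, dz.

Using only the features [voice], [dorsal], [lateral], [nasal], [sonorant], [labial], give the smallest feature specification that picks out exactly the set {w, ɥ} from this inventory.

[+labial, +dorsal]

The class [+labial], [+dorsal] has exactly /w, ɥ/ as its extension in this inventory. No smaller conjunction from the listed features achieves this: [+dorsal] alone would also admit /ɲ, ŋ, j, q, …/; [+labial] alone would also admit /m, β, f, v, …/; and checking the remaining single features turns up none with this extension.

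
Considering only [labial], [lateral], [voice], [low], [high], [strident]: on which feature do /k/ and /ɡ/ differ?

The two segments share [-labial], [-lateral], [-low], [+high], [-strident]. The only feature from the list on which they differ: /k/ is [-voice] while /ɡ/ is [+voice].

[voice]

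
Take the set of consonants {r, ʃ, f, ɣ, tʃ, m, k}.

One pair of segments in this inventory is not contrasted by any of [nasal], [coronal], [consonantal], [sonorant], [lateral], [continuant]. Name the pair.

/ɣ/ (voiced velar fricative) and /f/ (voiceless labiodental fricative) are both [-nasal], [-coronal], [+consonantal], [-sonorant], [-lateral], [+continuant], so none of the listed features separates them. (They do differ in [voice], [labial] and [dorsal], which are not among the given features.) Every other pair in the inventory differs on at least one listed feature.

ɣ, f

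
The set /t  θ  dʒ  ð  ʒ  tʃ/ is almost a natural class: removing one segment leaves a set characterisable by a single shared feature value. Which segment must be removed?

t

[distributed] groups all but one: /ʒ, tʃ, ð, θ, dʒ/ share [+distributed] while /t/ (voiceless alveolar stop) alone is [−distributed]. Removing any other segment would not leave a single-feature class that excludes it.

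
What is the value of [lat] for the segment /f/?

/f/ is the voiceless labiodental fricative. The feature [lateral] marks segments produced with airflow around the side(s) of the tongue; /f/ lacks this property, so it is [-lateral].

[-lateral]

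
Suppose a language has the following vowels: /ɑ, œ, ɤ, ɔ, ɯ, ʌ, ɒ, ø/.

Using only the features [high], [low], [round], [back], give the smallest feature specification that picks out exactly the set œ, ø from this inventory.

[−back]

Every target segment is [−back] and no other inventory member is, so one feature is enough.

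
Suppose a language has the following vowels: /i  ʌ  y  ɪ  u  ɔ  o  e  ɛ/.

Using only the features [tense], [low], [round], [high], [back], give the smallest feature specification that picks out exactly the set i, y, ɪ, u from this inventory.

/i, y, ɪ, u/ are exactly the [+high] segments in the inventory, so a single feature suffices.

[+high]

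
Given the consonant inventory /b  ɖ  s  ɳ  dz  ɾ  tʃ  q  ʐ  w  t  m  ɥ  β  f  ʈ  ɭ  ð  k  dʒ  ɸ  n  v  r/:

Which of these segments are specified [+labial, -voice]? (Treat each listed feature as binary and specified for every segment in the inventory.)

The [+labial] segments are /b, w, m, ɥ, β, f, ɸ, v/.
Among these, [-voice] leaves /f, ɸ/.

f, ɸ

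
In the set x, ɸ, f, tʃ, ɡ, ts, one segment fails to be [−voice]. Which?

/tʃ, f, ɸ, x, ts/ are all [−voice]; /ɡ/ (voiced velar stop) is [+voice].

ɡ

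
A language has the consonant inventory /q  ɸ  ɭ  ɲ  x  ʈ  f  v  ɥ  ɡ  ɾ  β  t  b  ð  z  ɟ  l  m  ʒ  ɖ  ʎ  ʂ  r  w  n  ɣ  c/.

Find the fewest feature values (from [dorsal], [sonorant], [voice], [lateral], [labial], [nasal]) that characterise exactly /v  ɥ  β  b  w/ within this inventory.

[+voice, -nasal, +labial]

The class [+voice], [-nasal], [+labial] has exactly /v, ɥ, β, b, w/ as its extension in this inventory. No smaller conjunction from the listed features achieves this: [-nasal, +labial] alone would also admit /ɸ, f/; [+voice, +labial] alone would also admit /m/; [+voice, -nasal] alone would also admit /ɭ, ɡ, ɾ, ð, …/; and checking the remaining two-feature bundles turns up none with this extension.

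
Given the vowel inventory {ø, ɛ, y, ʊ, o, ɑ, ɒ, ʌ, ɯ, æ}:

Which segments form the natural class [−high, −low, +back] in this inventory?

First, the [−high] segments are /ø, ɛ, o, ɑ, ɒ, ʌ, æ/.
Then [−low] gives /ø, ɛ, o, ʌ/.
Among these, [+back] leaves /o, ʌ/.

o, ʌ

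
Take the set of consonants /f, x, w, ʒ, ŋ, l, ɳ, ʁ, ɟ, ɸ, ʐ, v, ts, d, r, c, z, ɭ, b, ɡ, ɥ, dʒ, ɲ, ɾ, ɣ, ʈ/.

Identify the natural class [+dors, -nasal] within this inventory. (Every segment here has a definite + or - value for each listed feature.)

x, w, ʁ, ɟ, c, ɡ, ɥ, ɣ

Eliminate segments failing any feature: /f, ʒ, l, ɳ, ɸ, ʐ, v, ts, d, r, z, ɭ, b, dʒ, ɾ, ʈ/ are [-dorsal]; /ŋ, ɲ/ are [+nasal]. The remaining /x, w, ʁ, ɟ, c, ɡ, ɥ, ɣ/ satisfy [+dorsal], [-nasal].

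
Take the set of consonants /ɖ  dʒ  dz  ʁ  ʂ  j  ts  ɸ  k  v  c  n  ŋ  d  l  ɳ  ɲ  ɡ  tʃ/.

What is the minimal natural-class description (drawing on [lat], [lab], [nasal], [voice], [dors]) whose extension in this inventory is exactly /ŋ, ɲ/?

[+nasal, +dors]

The class [+nasal], [+dorsal] has exactly /ŋ, ɲ/ as its extension in this inventory. No smaller conjunction from the listed features achieves this: [+dorsal] alone would also admit /ʁ, j, k, c, …/; [+nasal] alone would also admit /n, ɳ/; and checking the remaining single features turns up none with this extension.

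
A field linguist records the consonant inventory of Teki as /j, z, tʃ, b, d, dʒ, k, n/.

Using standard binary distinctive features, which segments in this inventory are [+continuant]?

The feature [continuant] marks segments produced without complete oral closure. In this inventory /j, z/ have that property, so they are [+continuant]; /tʃ, b, d, dʒ, k, n/ are [−continuant].

j, z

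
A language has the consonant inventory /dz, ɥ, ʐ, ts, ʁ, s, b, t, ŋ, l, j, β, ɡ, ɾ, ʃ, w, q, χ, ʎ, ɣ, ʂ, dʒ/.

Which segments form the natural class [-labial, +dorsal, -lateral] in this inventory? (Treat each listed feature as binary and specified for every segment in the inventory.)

Checking each segment against [-labial], [+dorsal], [-lateral]: /ʁ/ (voiced uvular fricative), /ŋ/ (velar nasal), /j/ (palatal glide), /ɡ/ (voiced velar stop), /q/ (voiceless uvular stop), /χ/ (voiceless uvular fricative), among others, satisfy every feature; every other segment in the inventory fails at least one.

ʁ, ŋ, j, ɡ, q, χ, ɣ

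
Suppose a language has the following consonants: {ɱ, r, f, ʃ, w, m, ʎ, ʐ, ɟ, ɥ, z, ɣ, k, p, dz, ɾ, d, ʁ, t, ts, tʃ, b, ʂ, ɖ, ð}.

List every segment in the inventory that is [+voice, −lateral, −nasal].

Eliminate segments failing any feature: /ɱ, m/ are [+nasal]; /f, ʃ, k, p, t, ts, tʃ, ʂ/ are [−voice]; /ʎ/ is [+lateral]. The remaining /r, w, ʐ, ɟ, ɥ, z, ɣ, dz, ɾ, d, ʁ, b, ɖ, ð/ satisfy [+voice], [−lateral], [−nasal].

r, w, ʐ, ɟ, ɥ, z, ɣ, dz, ɾ, d, ʁ, b, ɖ, ð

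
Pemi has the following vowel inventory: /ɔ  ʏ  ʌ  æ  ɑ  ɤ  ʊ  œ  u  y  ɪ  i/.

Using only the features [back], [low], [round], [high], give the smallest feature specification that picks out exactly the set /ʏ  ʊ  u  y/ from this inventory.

[+high, +round]

/ʏ, ʊ, u, y/ are all [+high], [+round], and no other segment in the inventory matches both values. Dropping any one of them over-generates: [+round] alone would also admit /ɔ, œ/; [+high] alone would also admit /ɪ, i/. No other single listed feature picks out exactly this set either, so fewer than two features will not do.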